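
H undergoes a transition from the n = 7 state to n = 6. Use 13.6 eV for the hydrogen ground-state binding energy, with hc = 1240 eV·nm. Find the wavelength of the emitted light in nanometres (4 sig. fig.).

12370 nm

ΔE = 13.60 × (1/6² − 1/7²) = 13.60 × 0.007370 = 0.1002 eV.
λ = hc/ΔE = 1240 / 0.1002 = 12370 nm.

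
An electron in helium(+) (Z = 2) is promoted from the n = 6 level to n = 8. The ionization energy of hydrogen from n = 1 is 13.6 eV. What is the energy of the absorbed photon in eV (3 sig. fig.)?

The Bohr energies scale as Z², so for Z = 2: E_n = −54.40/n² eV.
E_8 = −54.40/64 = −0.8500 eV and E_6 = −54.40/36 = −1.511 eV.
The photon energy is |E_8 − E_6| = 0.661 eV.

0.661 eV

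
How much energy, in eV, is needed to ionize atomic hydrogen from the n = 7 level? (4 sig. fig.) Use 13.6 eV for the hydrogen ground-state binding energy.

E_7 = −13.60/49 = −0.2776 eV, so ionization (to E = 0) requires 0.2776 eV.

0.2776 eV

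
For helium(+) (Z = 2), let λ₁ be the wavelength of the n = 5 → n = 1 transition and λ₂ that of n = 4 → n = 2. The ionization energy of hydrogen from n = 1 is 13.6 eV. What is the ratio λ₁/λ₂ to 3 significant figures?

λ ∝ 1/ΔE ∝ 1/(1/n_f² − 1/n_i²), and the Z² and hc factors cancel in the ratio.
λ₁/λ₂ = (1/2² − 1/4²)/(1/1² − 1/5²) = 0.1875/0.9600 = 0.195.

0.195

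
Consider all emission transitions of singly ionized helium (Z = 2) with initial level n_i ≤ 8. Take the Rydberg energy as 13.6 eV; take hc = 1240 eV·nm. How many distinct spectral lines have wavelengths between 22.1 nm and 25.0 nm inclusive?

5

Enumerate all n_i → n_f pairs with 1 ≤ n_f < n_i ≤ 8 and compute λ = 1240 / [13.6·4·(1/n_f² − 1/n_i²)].
Lines falling in [22.1, 25.0] nm: 8→1 (23.16 nm), 7→1 (23.27 nm), 6→1 (23.45 nm), 5→1 (23.74 nm), 4→1 (24.31 nm).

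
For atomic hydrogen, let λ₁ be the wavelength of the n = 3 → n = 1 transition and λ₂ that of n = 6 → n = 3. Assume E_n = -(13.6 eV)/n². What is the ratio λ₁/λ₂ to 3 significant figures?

λ ∝ 1/ΔE ∝ 1/(1/n_f² − 1/n_i²), and the Z² and hc factors cancel in the ratio.
λ₁/λ₂ = (1/3² − 1/6²)/(1/1² − 1/3²) = 0.08333/0.8889 = 0.0938.

0.0938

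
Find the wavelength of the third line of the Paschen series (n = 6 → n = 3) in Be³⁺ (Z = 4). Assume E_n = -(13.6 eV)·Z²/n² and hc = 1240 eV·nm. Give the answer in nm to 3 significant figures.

The Paschen series terminates on n_f = 3; the third line has n_i = 3+3 = 6.
ΔE = 217.6 × (1/3² − 1/6²) = 18.13 eV.
λ = 1240 / 18.13 = 68.4 nm.

68.4 nm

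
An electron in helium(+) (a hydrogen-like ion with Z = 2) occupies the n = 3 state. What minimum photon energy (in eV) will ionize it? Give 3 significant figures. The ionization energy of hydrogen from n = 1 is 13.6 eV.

6.04 eV

E_n = −13.6 Z²/n² = −54.40/n² eV for Z = 2.
E_3 = −54.40/9 = −6.04 eV, so ionization (to E = 0) requires 6.04 eV.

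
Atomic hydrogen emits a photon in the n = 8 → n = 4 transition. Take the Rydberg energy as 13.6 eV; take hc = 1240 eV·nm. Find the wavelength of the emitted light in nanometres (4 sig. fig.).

ΔE = 13.60 × (1/4² − 1/8²) = 13.60 × 0.04688 = 0.6375 eV.
λ = hc/ΔE = 1240 / 0.6375 = 1945 nm.
This line belongs to the Brackett series.

1945 nm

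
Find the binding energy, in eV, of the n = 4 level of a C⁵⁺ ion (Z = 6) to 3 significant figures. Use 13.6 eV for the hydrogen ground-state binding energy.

E_n = −13.6 Z²/n² = −489.6/n² eV for Z = 6.
E_4 = −489.6/16 = −30.6 eV, so ionization (to E = 0) requires 30.6 eV.

30.6 eV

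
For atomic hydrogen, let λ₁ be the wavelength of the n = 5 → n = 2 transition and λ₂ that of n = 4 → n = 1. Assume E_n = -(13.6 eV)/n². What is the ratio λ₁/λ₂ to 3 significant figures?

λ ∝ 1/ΔE ∝ 1/(1/n_f² − 1/n_i²), and the Z² and hc factors cancel in the ratio.
λ₁/λ₂ = (1/1² − 1/4²)/(1/2² − 1/5²) = 0.9375/0.2100 = 4.46.

4.46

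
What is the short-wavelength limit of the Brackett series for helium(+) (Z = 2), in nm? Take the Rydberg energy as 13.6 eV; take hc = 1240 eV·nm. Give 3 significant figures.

365 nm

The Brackett series has lower level n_f = 4; the series limit corresponds to n_i → ∞.
ΔE_max = 13.6 × 4 / 4² = 3.400 eV.
λ_min = 1240 / 3.400 = 365 nm.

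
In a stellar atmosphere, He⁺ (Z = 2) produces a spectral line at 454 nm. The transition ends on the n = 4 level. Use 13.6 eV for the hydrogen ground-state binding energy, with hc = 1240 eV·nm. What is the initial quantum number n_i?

The photon energy is ΔE = hc/λ = 1240 / 454 = 2.731 eV.
With Z = 2, ΔE = 54.40 × (1/n_f² − 1/n_i²), so 1/n_f² − 1/n_i² = 0.05021.
With n_f = 4: 1/n_i² = 1/16 − 0.05021 = 0.01229, so n_i ≈ 9.02.

n_i = 9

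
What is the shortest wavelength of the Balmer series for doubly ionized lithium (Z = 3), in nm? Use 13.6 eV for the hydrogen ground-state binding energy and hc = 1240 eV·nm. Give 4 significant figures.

40.52 nm

The Balmer series has lower level n_f = 2; the series limit corresponds to n_i → ∞.
ΔE_max = 13.6 × 9 / 2² = 30.60 eV.
λ_min = 1240 / 30.60 = 40.52 nm.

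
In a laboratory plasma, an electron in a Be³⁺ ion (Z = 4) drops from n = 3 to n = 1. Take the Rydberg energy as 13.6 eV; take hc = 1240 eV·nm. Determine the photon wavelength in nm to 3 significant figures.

For Z = 4 the level energies scale as Z², so the effective Rydberg energy is 13.6 × 16 = 217.6 eV.
ΔE = 217.6 × (1/1² − 1/3²) = 217.6 × 0.8889 = 193.4 eV.
λ = hc/ΔE = 1240 / 193.4 = 6.41 nm.

6.41 nm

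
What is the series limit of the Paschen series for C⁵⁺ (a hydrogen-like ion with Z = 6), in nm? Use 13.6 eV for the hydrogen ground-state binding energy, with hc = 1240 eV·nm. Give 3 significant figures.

The Paschen series has lower level n_f = 3; the series limit corresponds to n_i → ∞.
ΔE_max = 13.6 × 36 / 3² = 54.40 eV.
λ_min = 1240 / 54.40 = 22.8 nm.

22.8 nm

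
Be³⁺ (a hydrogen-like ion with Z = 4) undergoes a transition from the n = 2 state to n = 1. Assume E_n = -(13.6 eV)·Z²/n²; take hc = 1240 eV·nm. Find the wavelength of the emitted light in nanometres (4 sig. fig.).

7.598 nm

For Z = 4 the level energies scale as Z², so the effective Rydberg energy is 13.6 × 16 = 217.6 eV.
ΔE = 217.6 × (1/1² − 1/2²) = 217.6 × 0.7500 = 163.2 eV.
λ = hc/ΔE = 1240 / 163.2 = 7.598 nm.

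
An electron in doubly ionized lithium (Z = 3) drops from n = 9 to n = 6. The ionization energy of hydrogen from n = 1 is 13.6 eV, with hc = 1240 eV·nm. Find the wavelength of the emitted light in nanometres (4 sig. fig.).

For Z = 3 the level energies scale as Z², so the effective Rydberg energy is 13.6 × 9 = 122.4 eV.
ΔE = 122.4 × (1/6² − 1/9²) = 122.4 × 0.01543 = 1.889 eV.
λ = hc/ΔE = 1240 / 1.889 = 656.5 nm.

656.5 nm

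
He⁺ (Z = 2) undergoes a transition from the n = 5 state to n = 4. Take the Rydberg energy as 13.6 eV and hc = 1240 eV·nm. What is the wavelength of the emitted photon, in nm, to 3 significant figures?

1010 nm

For Z = 2 the level energies scale as Z², so the effective Rydberg energy is 13.6 × 4 = 54.40 eV.
ΔE = 54.40 × (1/4² − 1/5²) = 54.40 × 0.02250 = 1.224 eV.
λ = hc/ΔE = 1240 / 1.224 = 1010 nm.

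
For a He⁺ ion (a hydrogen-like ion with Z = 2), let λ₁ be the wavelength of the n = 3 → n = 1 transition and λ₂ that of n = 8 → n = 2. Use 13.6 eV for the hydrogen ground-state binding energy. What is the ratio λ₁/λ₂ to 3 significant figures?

0.264

λ ∝ 1/ΔE ∝ 1/(1/n_f² − 1/n_i²), and the Z² and hc factors cancel in the ratio.
λ₁/λ₂ = (1/2² − 1/8²)/(1/1² − 1/3²) = 0.2344/0.8889 = 0.264.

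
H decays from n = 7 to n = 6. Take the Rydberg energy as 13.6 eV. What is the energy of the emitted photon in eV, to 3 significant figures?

E_7 = −13.60/49 = −0.2776 eV and E_6 = −13.60/36 = −0.3778 eV.
The photon energy is |E_7 − E_6| = 0.100 eV.

0.100 eV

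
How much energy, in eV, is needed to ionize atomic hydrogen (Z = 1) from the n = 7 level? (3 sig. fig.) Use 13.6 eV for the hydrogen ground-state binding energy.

0.278 eV

E_7 = −13.60/49 = −0.278 eV, so ionization (to E = 0) requires 0.278 eV.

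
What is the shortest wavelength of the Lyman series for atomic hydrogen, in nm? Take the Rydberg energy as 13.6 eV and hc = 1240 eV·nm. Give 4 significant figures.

91.18 nm

The Lyman series has lower level n_f = 1; the series limit corresponds to n_i → ∞.
ΔE_max = 13.6 × 1 / 1² = 13.60 eV.
λ_min = 1240 / 13.60 = 91.18 nm.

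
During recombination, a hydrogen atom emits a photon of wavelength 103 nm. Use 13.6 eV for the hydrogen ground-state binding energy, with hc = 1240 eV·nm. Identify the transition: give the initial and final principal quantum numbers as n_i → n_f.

The photon energy is ΔE = hc/λ = 1240 / 103 = 12.04 eV.
With Z = 1, ΔE = 13.60 × (1/n_f² − 1/n_i²), so 1/n_f² − 1/n_i² = 0.8852.
Trying n_f = 1 gives 1/n_i² = 0.1148, i.e. n_i ≈ 3; this pair matches.

n_i = 3, n_f = 1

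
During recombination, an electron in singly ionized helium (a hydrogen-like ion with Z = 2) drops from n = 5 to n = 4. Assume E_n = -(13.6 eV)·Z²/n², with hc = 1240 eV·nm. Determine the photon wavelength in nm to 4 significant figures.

1013 nm

For Z = 2 the level energies scale as Z², so the effective Rydberg energy is 13.6 × 4 = 54.40 eV.
ΔE = 54.40 × (1/4² − 1/5²) = 54.40 × 0.02250 = 1.224 eV.
λ = hc/ΔE = 1240 / 1.224 = 1013 nm.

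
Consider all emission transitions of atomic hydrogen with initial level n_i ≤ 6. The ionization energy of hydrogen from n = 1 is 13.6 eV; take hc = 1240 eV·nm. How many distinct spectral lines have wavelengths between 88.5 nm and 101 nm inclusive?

3

Enumerate all n_i → n_f pairs with 1 ≤ n_f < n_i ≤ 6 and compute λ = 1240 / [13.6·1·(1/n_f² − 1/n_i²)].
Lines falling in [88.5, 101] nm: 6→1 (93.78 nm), 5→1 (94.98 nm), 4→1 (97.25 nm).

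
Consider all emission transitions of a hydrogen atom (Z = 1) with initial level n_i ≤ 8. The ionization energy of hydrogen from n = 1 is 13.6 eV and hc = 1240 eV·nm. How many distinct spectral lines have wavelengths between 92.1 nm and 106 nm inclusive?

6

Enumerate all n_i → n_f pairs with 1 ≤ n_f < n_i ≤ 8 and compute λ = 1240 / [13.6·1·(1/n_f² − 1/n_i²)].
Lines falling in [92.1, 106] nm: 8→1 (92.62 nm), 7→1 (93.08 nm), 6→1 (93.78 nm), 5→1 (94.98 nm), 4→1 (97.25 nm), 3→1 (102.6 nm).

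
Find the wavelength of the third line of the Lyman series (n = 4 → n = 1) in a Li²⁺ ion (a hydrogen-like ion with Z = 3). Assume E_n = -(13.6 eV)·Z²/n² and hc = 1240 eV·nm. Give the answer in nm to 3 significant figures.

10.8 nm

The Lyman series terminates on n_f = 1; the third line has n_i = 1+3 = 4.
ΔE = 122.4 × (1/1² − 1/4²) = 114.8 eV.
λ = 1240 / 114.8 = 10.8 nm.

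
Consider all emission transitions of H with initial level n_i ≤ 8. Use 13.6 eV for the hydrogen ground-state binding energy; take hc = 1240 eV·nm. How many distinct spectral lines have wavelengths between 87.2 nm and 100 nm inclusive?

Enumerate all n_i → n_f pairs with 1 ≤ n_f < n_i ≤ 8 and compute λ = 1240 / [13.6·1·(1/n_f² − 1/n_i²)].
Lines falling in [87.2, 100] nm: 8→1 (92.62 nm), 7→1 (93.08 nm), 6→1 (93.78 nm), 5→1 (94.98 nm), 4→1 (97.25 nm).

5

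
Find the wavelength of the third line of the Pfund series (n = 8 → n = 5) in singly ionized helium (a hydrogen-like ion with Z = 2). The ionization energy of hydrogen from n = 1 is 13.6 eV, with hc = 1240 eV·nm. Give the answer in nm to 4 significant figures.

935.1 nm

The Pfund series terminates on n_f = 5; the third line has n_i = 5+3 = 8.
ΔE = 54.40 × (1/5² − 1/8²) = 1.326 eV.
λ = 1240 / 1.326 = 935.1 nm.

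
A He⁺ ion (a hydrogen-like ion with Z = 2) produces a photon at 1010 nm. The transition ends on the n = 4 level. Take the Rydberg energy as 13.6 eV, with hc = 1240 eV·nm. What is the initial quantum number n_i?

n_i = 5

The photon energy is ΔE = hc/λ = 1240 / 1010 = 1.228 eV.
With Z = 2, ΔE = 54.40 × (1/n_f² − 1/n_i²), so 1/n_f² − 1/n_i² = 0.02257.
With n_f = 4: 1/n_i² = 1/16 − 0.02257 = 0.03993, so n_i ≈ 5.00.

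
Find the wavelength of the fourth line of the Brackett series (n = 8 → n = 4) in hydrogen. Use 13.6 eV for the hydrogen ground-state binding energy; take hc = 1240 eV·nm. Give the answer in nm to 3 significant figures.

1950 nm

The Brackett series terminates on n_f = 4; the fourth line has n_i = 4+4 = 8.
ΔE = 13.60 × (1/4² − 1/8²) = 0.6375 eV.
λ = 1240 / 0.6375 = 1950 nm.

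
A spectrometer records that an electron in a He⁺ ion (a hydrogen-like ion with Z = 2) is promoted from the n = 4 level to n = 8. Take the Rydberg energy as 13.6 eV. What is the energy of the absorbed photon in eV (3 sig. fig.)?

2.55 eV

The Bohr energies scale as Z², so for Z = 2: E_n = −54.40/n² eV.
E_8 = −54.40/64 = −0.8500 eV and E_4 = −54.40/16 = −3.400 eV.
The photon energy is |E_8 − E_4| = 2.55 eV.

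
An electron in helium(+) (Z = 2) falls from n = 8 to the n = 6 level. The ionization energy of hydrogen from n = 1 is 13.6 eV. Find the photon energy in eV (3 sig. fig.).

The Bohr energies scale as Z², so for Z = 2: E_n = −54.40/n² eV.
E_8 = −54.40/64 = −0.8500 eV and E_6 = −54.40/36 = −1.511 eV.
The photon energy is |E_8 − E_6| = 0.661 eV.

0.661 eV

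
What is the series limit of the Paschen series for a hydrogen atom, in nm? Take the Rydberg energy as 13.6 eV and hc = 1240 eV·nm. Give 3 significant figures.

The Paschen series has lower level n_f = 3; the series limit corresponds to n_i → ∞.
ΔE_max = 13.6 × 1 / 3² = 1.511 eV.
λ_min = 1240 / 1.511 = 821 nm.

821 nm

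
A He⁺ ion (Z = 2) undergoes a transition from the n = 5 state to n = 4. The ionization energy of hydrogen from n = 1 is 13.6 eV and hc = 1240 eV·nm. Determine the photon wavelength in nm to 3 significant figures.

For Z = 2 the level energies scale as Z², so the effective Rydberg energy is 13.6 × 4 = 54.40 eV.
ΔE = 54.40 × (1/4² − 1/5²) = 54.40 × 0.02250 = 1.224 eV.
λ = hc/ΔE = 1240 / 1.224 = 1010 nm.

1010 nm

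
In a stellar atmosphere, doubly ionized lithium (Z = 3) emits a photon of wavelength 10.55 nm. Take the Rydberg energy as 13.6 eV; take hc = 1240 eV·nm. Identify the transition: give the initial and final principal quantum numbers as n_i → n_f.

n_i = 5, n_f = 1

The photon energy is ΔE = hc/λ = 1240 / 10.55 = 117.5 eV.
With Z = 3, ΔE = 122.4 × (1/n_f² − 1/n_i²), so 1/n_f² − 1/n_i² = 0.9603.
Trying n_f = 1 gives 1/n_i² = 0.03974, i.e. n_i ≈ 5; this pair matches.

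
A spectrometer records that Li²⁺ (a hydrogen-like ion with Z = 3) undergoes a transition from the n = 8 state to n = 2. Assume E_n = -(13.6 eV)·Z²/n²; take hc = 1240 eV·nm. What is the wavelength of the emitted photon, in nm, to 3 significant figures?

43.2 nm

For Z = 3 the level energies scale as Z², so the effective Rydberg energy is 13.6 × 9 = 122.4 eV.
ΔE = 122.4 × (1/2² − 1/8²) = 122.4 × 0.2344 = 28.69 eV.
λ = hc/ΔE = 1240 / 28.69 = 43.2 nm.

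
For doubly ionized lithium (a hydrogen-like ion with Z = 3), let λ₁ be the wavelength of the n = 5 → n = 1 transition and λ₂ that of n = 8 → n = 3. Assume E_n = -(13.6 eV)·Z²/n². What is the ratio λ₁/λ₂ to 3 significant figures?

0.0995

λ ∝ 1/ΔE ∝ 1/(1/n_f² − 1/n_i²), and the Z² and hc factors cancel in the ratio.
λ₁/λ₂ = (1/3² − 1/8²)/(1/1² − 1/5²) = 0.09549/0.9600 = 0.0995.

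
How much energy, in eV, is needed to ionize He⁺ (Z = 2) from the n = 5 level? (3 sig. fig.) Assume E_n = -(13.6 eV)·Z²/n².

2.18 eV

E_n = −13.6 Z²/n² = −54.40/n² eV for Z = 2.
E_5 = −54.40/25 = −2.18 eV, so ionization (to E = 0) requires 2.18 eV.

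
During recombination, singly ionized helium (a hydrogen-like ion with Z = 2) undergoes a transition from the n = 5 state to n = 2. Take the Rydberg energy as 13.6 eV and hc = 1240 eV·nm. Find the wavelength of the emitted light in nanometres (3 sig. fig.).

109 nm

For Z = 2 the level energies scale as Z², so the effective Rydberg energy is 13.6 × 4 = 54.40 eV.
ΔE = 54.40 × (1/2² − 1/5²) = 54.40 × 0.2100 = 11.42 eV.
λ = hc/ΔE = 1240 / 11.42 = 109 nm.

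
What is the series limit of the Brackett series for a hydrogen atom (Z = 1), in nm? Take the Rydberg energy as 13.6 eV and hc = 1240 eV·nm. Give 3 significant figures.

The Brackett series has lower level n_f = 4; the series limit corresponds to n_i → ∞.
ΔE_max = 13.6 × 1 / 4² = 0.8500 eV.
λ_min = 1240 / 0.8500 = 1460 nm.

1460 nm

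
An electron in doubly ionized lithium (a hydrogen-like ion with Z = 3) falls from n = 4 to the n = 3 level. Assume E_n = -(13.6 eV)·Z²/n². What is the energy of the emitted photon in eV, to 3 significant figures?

5.95 eV

The Bohr energies scale as Z², so for Z = 3: E_n = −122.4/n² eV.
E_4 = −122.4/16 = −7.650 eV and E_3 = −122.4/9 = −13.60 eV.
The photon energy is |E_4 − E_3| = 5.95 eV.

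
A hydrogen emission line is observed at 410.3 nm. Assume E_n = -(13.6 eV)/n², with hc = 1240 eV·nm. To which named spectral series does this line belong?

ΔE = 1240/410.3 = 3.022 eV.
This matches 13.6 × (1/2² − 1/6²), so n_f = 2: the Balmer series.

Balmer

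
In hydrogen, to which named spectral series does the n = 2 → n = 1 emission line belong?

Lyman

The series is set by the lower level: n_f = 1 is the Lyman series.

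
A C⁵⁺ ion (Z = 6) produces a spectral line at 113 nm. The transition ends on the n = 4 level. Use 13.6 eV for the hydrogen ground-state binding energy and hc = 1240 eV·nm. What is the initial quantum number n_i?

n_i = 5

The photon energy is ΔE = hc/λ = 1240 / 113 = 10.97 eV.
With Z = 6, ΔE = 489.6 × (1/n_f² − 1/n_i²), so 1/n_f² − 1/n_i² = 0.02241.
With n_f = 4: 1/n_i² = 1/16 − 0.02241 = 0.04009, so n_i ≈ 4.99.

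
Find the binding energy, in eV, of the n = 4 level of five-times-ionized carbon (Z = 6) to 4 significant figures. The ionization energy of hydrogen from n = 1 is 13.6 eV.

30.60 eV

E_n = −13.6 Z²/n² = −489.6/n² eV for Z = 6.
E_4 = −489.6/16 = −30.60 eV, so ionization (to E = 0) requires 30.60 eV.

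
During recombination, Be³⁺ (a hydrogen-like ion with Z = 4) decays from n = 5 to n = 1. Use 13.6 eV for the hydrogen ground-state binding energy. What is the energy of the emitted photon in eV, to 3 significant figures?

209 eV

The Bohr energies scale as Z², so for Z = 4: E_n = −217.6/n² eV.
E_5 = −217.6/25 = −8.704 eV and E_1 = −217.6/1 = −217.6 eV.
The photon energy is |E_5 − E_1| = 209 eV.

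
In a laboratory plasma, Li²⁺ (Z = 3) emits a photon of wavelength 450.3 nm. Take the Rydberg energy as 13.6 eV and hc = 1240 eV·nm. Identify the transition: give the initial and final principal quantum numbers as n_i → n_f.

n_i = 5, n_f = 4

The photon energy is ΔE = hc/λ = 1240 / 450.3 = 2.754 eV.
With Z = 3, ΔE = 122.4 × (1/n_f² − 1/n_i²), so 1/n_f² − 1/n_i² = 0.02250.
Trying n_f = 4 gives 1/n_i² = 0.04000, i.e. n_i ≈ 5; this pair matches.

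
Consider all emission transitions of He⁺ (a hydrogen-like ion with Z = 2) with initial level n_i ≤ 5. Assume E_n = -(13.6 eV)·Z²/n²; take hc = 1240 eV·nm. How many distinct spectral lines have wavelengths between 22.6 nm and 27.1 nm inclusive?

3

Enumerate all n_i → n_f pairs with 1 ≤ n_f < n_i ≤ 5 and compute λ = 1240 / [13.6·4·(1/n_f² − 1/n_i²)].
Lines falling in [22.6, 27.1] nm: 5→1 (23.74 nm), 4→1 (24.31 nm), 3→1 (25.64 nm).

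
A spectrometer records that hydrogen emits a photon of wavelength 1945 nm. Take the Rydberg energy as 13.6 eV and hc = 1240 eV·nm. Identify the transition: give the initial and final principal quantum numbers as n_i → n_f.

n_i = 8, n_f = 4

The photon energy is ΔE = hc/λ = 1240 / 1945 = 0.6375 eV.
With Z = 1, ΔE = 13.60 × (1/n_f² − 1/n_i²), so 1/n_f² − 1/n_i² = 0.04688.
Trying n_f = 4 gives 1/n_i² = 0.01562, i.e. n_i ≈ 8; this pair matches.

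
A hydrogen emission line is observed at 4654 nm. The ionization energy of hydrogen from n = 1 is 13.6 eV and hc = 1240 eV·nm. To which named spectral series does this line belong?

Pfund

ΔE = 1240/4654 = 0.2664 eV.
This matches 13.6 × (1/5² − 1/7²), so n_f = 5: the Pfund series.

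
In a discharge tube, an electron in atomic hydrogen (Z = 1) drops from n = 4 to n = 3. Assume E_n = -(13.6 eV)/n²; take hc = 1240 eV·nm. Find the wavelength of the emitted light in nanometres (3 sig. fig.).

1880 nm

ΔE = 13.60 × (1/3² − 1/4²) = 13.60 × 0.04861 = 0.6611 eV.
λ = hc/ΔE = 1240 / 0.6611 = 1880 nm.
This line belongs to the Paschen series.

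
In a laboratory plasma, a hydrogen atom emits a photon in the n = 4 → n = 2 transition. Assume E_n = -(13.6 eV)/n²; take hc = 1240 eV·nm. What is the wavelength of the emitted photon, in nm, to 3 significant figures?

486 nm

ΔE = 13.60 × (1/2² − 1/4²) = 13.60 × 0.1875 = 2.550 eV.
λ = hc/ΔE = 1240 / 2.550 = 486 nm.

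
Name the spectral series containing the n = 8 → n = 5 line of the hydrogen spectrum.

Pfund

The series is set by the lower level: n_f = 5 is the Pfund series.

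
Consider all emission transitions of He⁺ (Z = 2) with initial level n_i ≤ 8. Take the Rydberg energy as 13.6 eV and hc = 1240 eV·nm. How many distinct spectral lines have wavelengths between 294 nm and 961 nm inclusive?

Enumerate all n_i → n_f pairs with 1 ≤ n_f < n_i ≤ 8 and compute λ = 1240 / [13.6·4·(1/n_f² − 1/n_i²)].
Lines falling in [294, 961] nm: 5→3 (320.5 nm), 4→3 (468.9 nm), 8→4 (486.3 nm), 7→4 (541.5 nm), 6→4 (656.5 nm), 8→5 (935.1 nm).

6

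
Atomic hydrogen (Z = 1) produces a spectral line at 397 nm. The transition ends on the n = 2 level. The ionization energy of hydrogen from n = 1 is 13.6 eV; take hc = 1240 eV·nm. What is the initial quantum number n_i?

The photon energy is ΔE = hc/λ = 1240 / 397 = 3.123 eV.
With Z = 1, ΔE = 13.60 × (1/n_f² − 1/n_i²), so 1/n_f² − 1/n_i² = 0.2297.
With n_f = 2: 1/n_i² = 1/4 − 0.2297 = 0.02034, so n_i ≈ 7.01.

n_i = 7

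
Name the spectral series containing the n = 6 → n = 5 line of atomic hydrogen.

The series is set by the lower level: n_f = 5 is the Pfund series.

Pfund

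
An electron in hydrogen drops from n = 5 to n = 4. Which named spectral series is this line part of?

The series is set by the lower level: n_f = 4 is the Brackett series.

Brackett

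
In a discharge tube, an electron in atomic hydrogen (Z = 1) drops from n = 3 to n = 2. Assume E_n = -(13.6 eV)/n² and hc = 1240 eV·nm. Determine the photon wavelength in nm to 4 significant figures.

656.5 nm

ΔE = 13.60 × (1/2² − 1/3²) = 13.60 × 0.1389 = 1.889 eV.
λ = hc/ΔE = 1240 / 1.889 = 656.5 nm.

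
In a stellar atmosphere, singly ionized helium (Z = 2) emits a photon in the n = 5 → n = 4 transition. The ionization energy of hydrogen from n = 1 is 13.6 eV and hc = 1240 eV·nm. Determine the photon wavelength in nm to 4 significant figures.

1013 nm

For Z = 2 the level energies scale as Z², so the effective Rydberg energy is 13.6 × 4 = 54.40 eV.
ΔE = 54.40 × (1/4² − 1/5²) = 54.40 × 0.02250 = 1.224 eV.
λ = hc/ΔE = 1240 / 1.224 = 1013 nm.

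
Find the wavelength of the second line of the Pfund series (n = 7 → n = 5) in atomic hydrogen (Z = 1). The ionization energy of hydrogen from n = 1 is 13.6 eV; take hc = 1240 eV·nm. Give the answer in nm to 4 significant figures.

The Pfund series terminates on n_f = 5; the second line has n_i = 5+2 = 7.
ΔE = 13.60 × (1/5² − 1/7²) = 0.2664 eV.
λ = 1240 / 0.2664 = 4654 nm.

4654 nm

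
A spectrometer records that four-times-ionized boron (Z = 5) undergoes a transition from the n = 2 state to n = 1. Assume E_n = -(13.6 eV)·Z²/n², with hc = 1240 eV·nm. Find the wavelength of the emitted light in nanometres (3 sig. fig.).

4.86 nm

For Z = 5 the level energies scale as Z², so the effective Rydberg energy is 13.6 × 25 = 340.0 eV.
ΔE = 340.0 × (1/1² − 1/2²) = 340.0 × 0.7500 = 255.0 eV.
λ = hc/ΔE = 1240 / 255.0 = 4.86 nm.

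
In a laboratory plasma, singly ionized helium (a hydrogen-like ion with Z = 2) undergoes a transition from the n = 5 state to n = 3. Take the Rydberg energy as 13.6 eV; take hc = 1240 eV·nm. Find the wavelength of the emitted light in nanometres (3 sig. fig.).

For Z = 2 the level energies scale as Z², so the effective Rydberg energy is 13.6 × 4 = 54.40 eV.
ΔE = 54.40 × (1/3² − 1/5²) = 54.40 × 0.07111 = 3.868 eV.
λ = hc/ΔE = 1240 / 3.868 = 321 nm.

321 nm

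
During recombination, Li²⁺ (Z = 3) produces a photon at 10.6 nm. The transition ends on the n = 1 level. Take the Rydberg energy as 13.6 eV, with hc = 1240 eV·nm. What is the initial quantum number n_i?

The photon energy is ΔE = hc/λ = 1240 / 10.6 = 117.0 eV.
With Z = 3, ΔE = 122.4 × (1/n_f² − 1/n_i²), so 1/n_f² − 1/n_i² = 0.9557.
With n_f = 1: 1/n_i² = 1/1 − 0.9557 = 0.04427, so n_i ≈ 4.75.

n_i = 5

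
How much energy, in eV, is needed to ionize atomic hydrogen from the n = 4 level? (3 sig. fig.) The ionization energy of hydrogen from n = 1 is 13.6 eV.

0.850 eV

E_4 = −13.60/16 = −0.850 eV, so ionization (to E = 0) requires 0.850 eV.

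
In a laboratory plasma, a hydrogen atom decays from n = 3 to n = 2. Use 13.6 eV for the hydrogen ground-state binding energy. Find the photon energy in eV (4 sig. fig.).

1.889 eV

E_3 = −13.60/9 = −1.511 eV and E_2 = −13.60/4 = −3.400 eV.
The photon energy is |E_3 − E_2| = 1.889 eV.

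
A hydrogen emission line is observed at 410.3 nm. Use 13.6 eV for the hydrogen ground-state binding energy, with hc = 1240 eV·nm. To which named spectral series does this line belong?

ΔE = 1240/410.3 = 3.022 eV.
This matches 13.6 × (1/2² − 1/6²), so n_f = 2: the Balmer series.

Balmer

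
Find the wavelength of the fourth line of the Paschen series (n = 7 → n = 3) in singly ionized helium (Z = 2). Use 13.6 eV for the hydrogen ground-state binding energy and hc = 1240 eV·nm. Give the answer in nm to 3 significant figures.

251 nm

The Paschen series terminates on n_f = 3; the fourth line has n_i = 3+4 = 7.
ΔE = 54.40 × (1/3² − 1/7²) = 4.934 eV.
λ = 1240 / 4.934 = 251 nm.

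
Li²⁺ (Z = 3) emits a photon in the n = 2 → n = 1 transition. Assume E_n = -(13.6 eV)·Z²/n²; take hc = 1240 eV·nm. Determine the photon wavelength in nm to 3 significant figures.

For Z = 3 the level energies scale as Z², so the effective Rydberg energy is 13.6 × 9 = 122.4 eV.
ΔE = 122.4 × (1/1² − 1/2²) = 122.4 × 0.7500 = 91.80 eV.
λ = hc/ΔE = 1240 / 91.80 = 13.5 nm.

13.5 nm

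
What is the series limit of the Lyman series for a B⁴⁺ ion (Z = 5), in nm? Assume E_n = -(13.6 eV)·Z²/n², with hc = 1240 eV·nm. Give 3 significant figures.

3.65 nm

The Lyman series has lower level n_f = 1; the series limit corresponds to n_i → ∞.
ΔE_max = 13.6 × 25 / 1² = 340.0 eV.
λ_min = 1240 / 340.0 = 3.65 nm.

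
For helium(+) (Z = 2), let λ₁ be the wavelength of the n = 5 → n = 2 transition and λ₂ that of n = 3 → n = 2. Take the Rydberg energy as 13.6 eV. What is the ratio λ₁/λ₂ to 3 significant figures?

0.661

λ ∝ 1/ΔE ∝ 1/(1/n_f² − 1/n_i²), and the Z² and hc factors cancel in the ratio.
λ₁/λ₂ = (1/2² − 1/3²)/(1/2² − 1/5²) = 0.1389/0.2100 = 0.661.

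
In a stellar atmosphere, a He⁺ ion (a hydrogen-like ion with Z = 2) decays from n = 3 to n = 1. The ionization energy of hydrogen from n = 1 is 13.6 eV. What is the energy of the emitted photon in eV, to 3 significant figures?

48.4 eV

The Bohr energies scale as Z², so for Z = 2: E_n = −54.40/n² eV.
E_3 = −54.40/9 = −6.044 eV and E_1 = −54.40/1 = −54.40 eV.
The photon energy is |E_3 − E_1| = 48.4 eV.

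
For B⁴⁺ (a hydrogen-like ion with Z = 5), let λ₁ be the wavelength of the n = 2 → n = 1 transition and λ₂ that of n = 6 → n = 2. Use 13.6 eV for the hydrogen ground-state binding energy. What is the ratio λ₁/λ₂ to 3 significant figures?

λ ∝ 1/ΔE ∝ 1/(1/n_f² − 1/n_i²), and the Z² and hc factors cancel in the ratio.
λ₁/λ₂ = (1/2² − 1/6²)/(1/1² − 1/2²) = 0.2222/0.7500 = 0.296.

0.296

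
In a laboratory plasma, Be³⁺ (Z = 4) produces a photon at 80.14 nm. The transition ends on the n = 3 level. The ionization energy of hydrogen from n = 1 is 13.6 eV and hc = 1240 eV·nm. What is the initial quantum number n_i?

n_i = 5

The photon energy is ΔE = hc/λ = 1240 / 80.14 = 15.47 eV.
With Z = 4, ΔE = 217.6 × (1/n_f² − 1/n_i²), so 1/n_f² − 1/n_i² = 0.07111.
With n_f = 3: 1/n_i² = 1/9 − 0.07111 = 0.04000, so n_i ≈ 5.00.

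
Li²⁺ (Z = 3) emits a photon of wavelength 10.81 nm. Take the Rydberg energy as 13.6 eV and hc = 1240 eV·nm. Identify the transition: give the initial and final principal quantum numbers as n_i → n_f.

The photon energy is ΔE = hc/λ = 1240 / 10.81 = 114.7 eV.
With Z = 3, ΔE = 122.4 × (1/n_f² − 1/n_i²), so 1/n_f² − 1/n_i² = 0.9372.
Trying n_f = 1 gives 1/n_i² = 0.06284, i.e. n_i ≈ 4; this pair matches.

n_i = 4, n_f = 1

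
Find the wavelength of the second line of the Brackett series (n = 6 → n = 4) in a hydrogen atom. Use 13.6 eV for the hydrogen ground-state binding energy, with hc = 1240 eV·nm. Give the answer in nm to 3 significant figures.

2630 nm

The Brackett series terminates on n_f = 4; the second line has n_i = 4+2 = 6.
ΔE = 13.60 × (1/4² − 1/6²) = 0.4722 eV.
λ = 1240 / 0.4722 = 2630 nm.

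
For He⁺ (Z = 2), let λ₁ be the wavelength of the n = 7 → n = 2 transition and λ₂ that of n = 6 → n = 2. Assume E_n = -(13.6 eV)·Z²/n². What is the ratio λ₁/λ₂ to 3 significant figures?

λ ∝ 1/ΔE ∝ 1/(1/n_f² − 1/n_i²), and the Z² and hc factors cancel in the ratio.
λ₁/λ₂ = (1/2² − 1/6²)/(1/2² − 1/7²) = 0.2222/0.2296 = 0.968.

0.968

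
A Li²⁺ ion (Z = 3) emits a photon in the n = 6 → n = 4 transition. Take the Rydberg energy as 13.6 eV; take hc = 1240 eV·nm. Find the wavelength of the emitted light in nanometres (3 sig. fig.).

292 nm

For Z = 3 the level energies scale as Z², so the effective Rydberg energy is 13.6 × 9 = 122.4 eV.
ΔE = 122.4 × (1/4² − 1/6²) = 122.4 × 0.03472 = 4.250 eV.
λ = hc/ΔE = 1240 / 4.250 = 292 nm.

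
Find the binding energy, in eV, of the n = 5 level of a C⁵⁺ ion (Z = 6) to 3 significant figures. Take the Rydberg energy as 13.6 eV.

E_n = −13.6 Z²/n² = −489.6/n² eV for Z = 6.
E_5 = −489.6/25 = −19.6 eV, so ionization (to E = 0) requires 19.6 eV.

19.6 eV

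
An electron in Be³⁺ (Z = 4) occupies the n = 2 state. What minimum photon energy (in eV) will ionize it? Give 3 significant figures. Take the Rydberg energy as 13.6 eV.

54.4 eV

E_n = −13.6 Z²/n² = −217.6/n² eV for Z = 4.
E_2 = −217.6/4 = −54.4 eV, so ionization (to E = 0) requires 54.4 eV.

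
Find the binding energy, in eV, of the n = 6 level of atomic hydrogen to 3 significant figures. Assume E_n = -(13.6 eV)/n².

E_6 = −13.60/36 = −0.378 eV, so ionization (to E = 0) requires 0.378 eV.

0.378 eV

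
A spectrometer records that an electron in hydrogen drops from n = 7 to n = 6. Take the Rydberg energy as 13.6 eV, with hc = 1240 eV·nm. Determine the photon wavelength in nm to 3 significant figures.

ΔE = 13.60 × (1/6² − 1/7²) = 13.60 × 0.007370 = 0.1002 eV.
λ = hc/ΔE = 1240 / 0.1002 = 12400 nm.

12400 nm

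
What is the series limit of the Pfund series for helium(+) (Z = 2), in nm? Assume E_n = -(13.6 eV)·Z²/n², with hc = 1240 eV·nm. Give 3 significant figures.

The Pfund series has lower level n_f = 5; the series limit corresponds to n_i → ∞.
ΔE_max = 13.6 × 4 / 5² = 2.176 eV.
λ_min = 1240 / 2.176 = 570 nm.

570 nm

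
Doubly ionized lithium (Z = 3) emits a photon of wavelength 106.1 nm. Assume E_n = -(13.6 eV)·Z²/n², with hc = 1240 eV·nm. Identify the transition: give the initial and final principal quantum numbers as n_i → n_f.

The photon energy is ΔE = hc/λ = 1240 / 106.1 = 11.69 eV.
With Z = 3, ΔE = 122.4 × (1/n_f² − 1/n_i²), so 1/n_f² − 1/n_i² = 0.09548.
Trying n_f = 3 gives 1/n_i² = 0.01563, i.e. n_i ≈ 8; this pair matches.

n_i = 8, n_f = 3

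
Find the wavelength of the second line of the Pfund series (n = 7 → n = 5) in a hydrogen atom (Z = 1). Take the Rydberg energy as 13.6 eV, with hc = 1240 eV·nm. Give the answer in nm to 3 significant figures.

The Pfund series terminates on n_f = 5; the second line has n_i = 5+2 = 7.
ΔE = 13.60 × (1/5² − 1/7²) = 0.2664 eV.
λ = 1240 / 0.2664 = 4650 nm.

4650 nm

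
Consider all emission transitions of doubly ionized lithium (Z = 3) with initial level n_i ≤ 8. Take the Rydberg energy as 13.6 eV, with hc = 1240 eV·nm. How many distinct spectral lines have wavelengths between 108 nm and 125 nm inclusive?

2

Enumerate all n_i → n_f pairs with 1 ≤ n_f < n_i ≤ 8 and compute λ = 1240 / [13.6·9·(1/n_f² − 1/n_i²)].
Lines falling in [108, 125] nm: 7→3 (111.7 nm), 6→3 (121.6 nm).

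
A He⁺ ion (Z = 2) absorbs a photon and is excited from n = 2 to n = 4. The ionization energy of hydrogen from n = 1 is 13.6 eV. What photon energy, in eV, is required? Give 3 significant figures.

The Bohr energies scale as Z², so for Z = 2: E_n = −54.40/n² eV.
E_4 = −54.40/16 = −3.400 eV and E_2 = −54.40/4 = −13.60 eV.
The photon energy is |E_4 − E_2| = 10.2 eV.

10.2 eV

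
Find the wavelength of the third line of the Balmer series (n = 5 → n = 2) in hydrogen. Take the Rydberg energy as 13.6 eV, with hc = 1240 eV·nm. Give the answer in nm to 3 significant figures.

434 nm

The Balmer series terminates on n_f = 2; the third line has n_i = 2+3 = 5.
ΔE = 13.60 × (1/2² − 1/5²) = 2.856 eV.
λ = 1240 / 2.856 = 434 nm.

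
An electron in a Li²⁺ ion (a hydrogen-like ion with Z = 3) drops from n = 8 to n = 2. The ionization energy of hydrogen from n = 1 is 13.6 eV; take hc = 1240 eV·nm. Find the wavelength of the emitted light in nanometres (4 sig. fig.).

For Z = 3 the level energies scale as Z², so the effective Rydberg energy is 13.6 × 9 = 122.4 eV.
ΔE = 122.4 × (1/2² − 1/8²) = 122.4 × 0.2344 = 28.69 eV.
λ = hc/ΔE = 1240 / 28.69 = 43.22 nm.

43.22 nm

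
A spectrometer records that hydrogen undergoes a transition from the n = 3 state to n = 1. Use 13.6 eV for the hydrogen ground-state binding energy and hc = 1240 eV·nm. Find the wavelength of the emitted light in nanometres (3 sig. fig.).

ΔE = 13.60 × (1/1² − 1/3²) = 13.60 × 0.8889 = 12.09 eV.
λ = hc/ΔE = 1240 / 12.09 = 103 nm.

103 nm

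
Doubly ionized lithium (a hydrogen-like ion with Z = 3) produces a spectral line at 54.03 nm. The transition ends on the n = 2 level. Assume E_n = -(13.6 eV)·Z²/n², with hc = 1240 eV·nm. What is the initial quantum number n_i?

The photon energy is ΔE = hc/λ = 1240 / 54.03 = 22.95 eV.
With Z = 3, ΔE = 122.4 × (1/n_f² − 1/n_i²), so 1/n_f² − 1/n_i² = 0.1875.
With n_f = 2: 1/n_i² = 1/4 − 0.1875 = 0.06250, so n_i ≈ 4.00.

n_i = 4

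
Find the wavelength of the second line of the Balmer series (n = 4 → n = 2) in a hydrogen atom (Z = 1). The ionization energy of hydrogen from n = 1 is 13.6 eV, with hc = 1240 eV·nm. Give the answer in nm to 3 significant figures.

The Balmer series terminates on n_f = 2; the second line has n_i = 2+2 = 4.
ΔE = 13.60 × (1/2² − 1/4²) = 2.550 eV.
λ = 1240 / 2.550 = 486 nm.

486 nm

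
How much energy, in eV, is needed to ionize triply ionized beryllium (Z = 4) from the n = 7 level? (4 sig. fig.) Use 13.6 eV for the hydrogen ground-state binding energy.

E_n = −13.6 Z²/n² = −217.6/n² eV for Z = 4.
E_7 = −217.6/49 = −4.441 eV, so ionization (to E = 0) requires 4.441 eV.

4.441 eV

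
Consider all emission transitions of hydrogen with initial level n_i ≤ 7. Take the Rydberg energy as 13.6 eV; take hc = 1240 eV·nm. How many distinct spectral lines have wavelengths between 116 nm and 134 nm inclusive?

Enumerate all n_i → n_f pairs with 1 ≤ n_f < n_i ≤ 7 and compute λ = 1240 / [13.6·1·(1/n_f² − 1/n_i²)].
Lines falling in [116, 134] nm: 2→1 (121.6 nm).

1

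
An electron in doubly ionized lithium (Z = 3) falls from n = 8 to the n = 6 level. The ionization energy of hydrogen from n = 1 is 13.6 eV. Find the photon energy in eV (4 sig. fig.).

The Bohr energies scale as Z², so for Z = 3: E_n = −122.4/n² eV.
E_8 = −122.4/64 = −1.913 eV and E_6 = −122.4/36 = −3.400 eV.
The photon energy is |E_8 − E_6| = 1.488 eV.

1.488 eV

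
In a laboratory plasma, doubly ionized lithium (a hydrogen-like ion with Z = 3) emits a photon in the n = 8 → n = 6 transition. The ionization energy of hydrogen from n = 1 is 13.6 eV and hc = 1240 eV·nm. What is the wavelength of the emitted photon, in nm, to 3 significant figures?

834 nm

For Z = 3 the level energies scale as Z², so the effective Rydberg energy is 13.6 × 9 = 122.4 eV.
ΔE = 122.4 × (1/6² − 1/8²) = 122.4 × 0.01215 = 1.488 eV.
λ = hc/ΔE = 1240 / 1.488 = 834 nm.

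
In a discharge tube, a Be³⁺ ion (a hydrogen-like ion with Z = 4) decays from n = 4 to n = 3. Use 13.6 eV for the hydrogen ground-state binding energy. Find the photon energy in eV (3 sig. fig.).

The Bohr energies scale as Z², so for Z = 4: E_n = −217.6/n² eV.
E_4 = −217.6/16 = −13.60 eV and E_3 = −217.6/9 = −24.18 eV.
The photon energy is |E_4 − E_3| = 10.6 eV.

10.6 eV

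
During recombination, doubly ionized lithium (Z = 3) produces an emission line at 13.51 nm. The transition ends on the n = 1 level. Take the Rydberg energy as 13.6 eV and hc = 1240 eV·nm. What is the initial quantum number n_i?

n_i = 2

The photon energy is ΔE = hc/λ = 1240 / 13.51 = 91.78 eV.
With Z = 3, ΔE = 122.4 × (1/n_f² − 1/n_i²), so 1/n_f² − 1/n_i² = 0.7499.
With n_f = 1: 1/n_i² = 1/1 − 0.7499 = 0.2501, so n_i ≈ 2.00.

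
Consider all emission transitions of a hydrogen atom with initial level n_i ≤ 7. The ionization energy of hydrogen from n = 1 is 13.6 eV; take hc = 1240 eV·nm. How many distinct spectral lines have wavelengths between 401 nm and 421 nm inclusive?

Enumerate all n_i → n_f pairs with 1 ≤ n_f < n_i ≤ 7 and compute λ = 1240 / [13.6·1·(1/n_f² − 1/n_i²)].
Lines falling in [401, 421] nm: 6→2 (410.3 nm).

1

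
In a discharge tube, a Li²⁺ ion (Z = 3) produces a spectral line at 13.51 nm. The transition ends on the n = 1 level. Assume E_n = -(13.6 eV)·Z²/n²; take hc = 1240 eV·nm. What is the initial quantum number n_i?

n_i = 2

The photon energy is ΔE = hc/λ = 1240 / 13.51 = 91.78 eV.
With Z = 3, ΔE = 122.4 × (1/n_f² − 1/n_i²), so 1/n_f² − 1/n_i² = 0.7499.
With n_f = 1: 1/n_i² = 1/1 − 0.7499 = 0.2501, so n_i ≈ 2.00.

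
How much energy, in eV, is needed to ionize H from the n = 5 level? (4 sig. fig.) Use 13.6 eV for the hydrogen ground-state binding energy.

E_5 = −13.60/25 = −0.5440 eV, so ionization (to E = 0) requires 0.5440 eV.

0.5440 eV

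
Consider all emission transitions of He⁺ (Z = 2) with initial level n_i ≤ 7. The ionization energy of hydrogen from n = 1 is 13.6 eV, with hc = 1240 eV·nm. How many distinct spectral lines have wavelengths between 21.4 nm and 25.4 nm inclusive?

4

Enumerate all n_i → n_f pairs with 1 ≤ n_f < n_i ≤ 7 and compute λ = 1240 / [13.6·4·(1/n_f² − 1/n_i²)].
Lines falling in [21.4, 25.4] nm: 7→1 (23.27 nm), 6→1 (23.45 nm), 5→1 (23.74 nm), 4→1 (24.31 nm).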